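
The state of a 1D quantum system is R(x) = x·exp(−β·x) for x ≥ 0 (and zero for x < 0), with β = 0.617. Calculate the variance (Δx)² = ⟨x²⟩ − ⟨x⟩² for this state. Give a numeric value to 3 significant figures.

1.97

Compute ⟨x⟩ and ⟨x²⟩ separately, then (Δx)² = ⟨x²⟩ − ⟨x⟩².
Every integrand reduces to terms xʲ·e^(−2βx) on [0, ∞); use ∫₀^∞ xʲ·e^(−2βx) dx = j!/(2β)^(j+1).
Normalization: ∫|R|² dx = 1.0644.
⟨x⟩ = 2.4311 and ⟨x²⟩ = 7.8804.
(Δx)² = 7.8804 − (2.4311)² = 1.9701.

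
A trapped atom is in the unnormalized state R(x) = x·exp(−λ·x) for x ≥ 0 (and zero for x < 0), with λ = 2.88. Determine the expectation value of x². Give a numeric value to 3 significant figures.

⟨x²⟩ = ∫ x²·|R|² dx / ∫|R|² dx (integrals over the domain).
Every integrand reduces to terms xʲ·e^(−2λx) on [0, ∞); use ∫₀^∞ xʲ·e^(−2λx) dx = j!/(2λ)^(j+1).
State is unnormalized: ∫|R|² dx = 0.010466, and ∫R*·x²·R dx = 0.0037853, so ⟨x²⟩ = 0.0037853 / 0.010466.
⟨x²⟩ = 0.36169.

0.362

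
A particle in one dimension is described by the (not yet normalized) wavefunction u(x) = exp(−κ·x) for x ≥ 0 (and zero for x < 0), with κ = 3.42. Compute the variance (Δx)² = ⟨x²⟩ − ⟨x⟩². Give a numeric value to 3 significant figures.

Compute ⟨x⟩ and ⟨x²⟩ separately, then (Δx)² = ⟨x²⟩ − ⟨x⟩².
Every integrand reduces to terms xʲ·e^(−2κx) on [0, ∞); use ∫₀^∞ xʲ·e^(−2κx) dx = j!/(2κ)^(j+1).
Normalization: ∫|u|² dx = 0.14620.
⟨x⟩ = 0.14620 and ⟨x²⟩ = 0.042748.
(Δx)² = 0.042748 − (0.14620)² = 0.021374.

0.0214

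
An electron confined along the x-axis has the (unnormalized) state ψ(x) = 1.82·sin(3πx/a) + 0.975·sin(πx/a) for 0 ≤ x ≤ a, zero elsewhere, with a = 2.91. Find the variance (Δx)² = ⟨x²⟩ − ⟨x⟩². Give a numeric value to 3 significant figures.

0.841

Compute ⟨x⟩ and ⟨x²⟩ separately, then (Δx)² = ⟨x²⟩ − ⟨x⟩².
On 0 ≤ x ≤ a (j ≠ l): ∫sin²(jπx/a) dx = a/2, ∫sin(jπx/a)·sin(lπx/a) dx = 0; diagonal moments ∫x·sin²(jπx/a) dx = a²/4, ∫x²·sin²(jπx/a) dx = a³·(1/6 − 1/(4j²π²)); cross terms ∫x·sin(jπx/a)·sin(lπx/a) dx = 0 for j + l even and −4jla²/(π²(j² − l²)²) for j + l odd, ∫x²·sin(jπx/a)·sin(lπx/a) dx = (−1)^(j+l)·4jla³/(π²(j² − l²)²); higher powers the same way via product-to-sum and parts.
Normalization: ∫|ψ|² dx = 6.2027.
⟨x⟩ = 1.4550 and ⟨x²⟩ = 2.9579.
(Δx)² = 2.9579 − (1.4550)² = 0.84083.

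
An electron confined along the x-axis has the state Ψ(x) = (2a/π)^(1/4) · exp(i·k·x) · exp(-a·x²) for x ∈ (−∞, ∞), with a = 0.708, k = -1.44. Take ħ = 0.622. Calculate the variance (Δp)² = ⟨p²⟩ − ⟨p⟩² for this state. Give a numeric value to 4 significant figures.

0.2739

Compute ⟨p⟩ and ⟨p²⟩ separately; (Δp)² = ⟨p²⟩ − ⟨p⟩².
Gaussian moments: ∫x^(2j)·e^(−2ax²) dx = (2j−1)!!/(4a)^j · √(π/(2a)), odd powers integrate to 0; here √(π/(2a)) = 1.4895. Derivatives: Ψ′ = (ik − 2ax)·Ψ, Ψ″ = ((ik − 2ax)² − 2a)·Ψ; the odd-in-x pieces drop out.
⟨p⟩ = -0.89568 and ⟨p²⟩ = 1.0762.
(Δp)² = 1.0762 − (-0.89568)² = 0.27391.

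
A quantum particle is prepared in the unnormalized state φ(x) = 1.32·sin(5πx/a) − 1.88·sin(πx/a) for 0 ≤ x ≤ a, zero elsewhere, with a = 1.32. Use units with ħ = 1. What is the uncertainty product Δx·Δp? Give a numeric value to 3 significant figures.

Δx = √(⟨x²⟩−⟨x⟩²), Δp = √(⟨p²⟩−⟨p⟩²).
On 0 ≤ x ≤ a (j ≠ l): ∫sin²(jπx/a) dx = a/2, ∫sin(jπx/a)·sin(lπx/a) dx = 0; diagonal moments ∫x·sin²(jπx/a) dx = a²/4, ∫x²·sin²(jπx/a) dx = a³·(1/6 − 1/(4j²π²)); cross terms ∫x·sin(jπx/a)·sin(lπx/a) dx = 0 for j + l even and −4jla²/(π²(j² − l²)²) for j + l odd, ∫x²·sin(jπx/a)·sin(lπx/a) dx = (−1)^(j+l)·4jla³/(π²(j² − l²)²); higher powers the same way via product-to-sum and parts. d²/dx² sin(jπx/a) = −(jπ/a)²·sin(jπx/a); on 0 ≤ x ≤ a, ∫sin²(jπx/a) dx = a/2 and ∫sin(jπx/a)·sin(lπx/a) dx = 0 for j ≠ l, so only diagonal terms survive in ∫|φ|² and ∫φ·φ″; ∫φ·φ′ dx = [φ²/2] between the walls = 0.
Normalization: ∫|φ|² dx = 3.4827.
⟨x⟩ = 0.66000, ⟨x²⟩ = 0.50898 ⇒ Δx = 0.27089.
⟨p⟩ = 0.0000, ⟨p²⟩ = 50.553 ⇒ Δp = 7.1101.
Δx·Δp = 1.9260.

1.93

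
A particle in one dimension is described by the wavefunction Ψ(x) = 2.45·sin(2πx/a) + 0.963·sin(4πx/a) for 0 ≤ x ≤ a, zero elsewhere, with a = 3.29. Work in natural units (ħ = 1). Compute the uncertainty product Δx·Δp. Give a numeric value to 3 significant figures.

2.38

Δx = √(⟨x²⟩−⟨x⟩²), Δp = √(⟨p²⟩−⟨p⟩²).
On 0 ≤ x ≤ a (j ≠ l): ∫sin²(jπx/a) dx = a/2, ∫sin(jπx/a)·sin(lπx/a) dx = 0; diagonal moments ∫x·sin²(jπx/a) dx = a²/4, ∫x²·sin²(jπx/a) dx = a³·(1/6 − 1/(4j²π²)); cross terms ∫x·sin(jπx/a)·sin(lπx/a) dx = 0 for j + l even and −4jla²/(π²(j² − l²)²) for j + l odd, ∫x²·sin(jπx/a)·sin(lπx/a) dx = (−1)^(j+l)·4jla³/(π²(j² − l²)²); higher powers the same way via product-to-sum and parts. d²/dx² sin(jπx/a) = −(jπ/a)²·sin(jπx/a); on 0 ≤ x ≤ a, ∫sin²(jπx/a) dx = a/2 and ∫sin(jπx/a)·sin(lπx/a) dx = 0 for j ≠ l, so only diagonal terms survive in ∫|Ψ|² and ∫Ψ·Ψ″; ∫Ψ·Ψ′ dx = [Ψ²/2] between the walls = 0.
Normalization: ∫|Ψ|² dx = 11.400.
⟨x⟩ = 1.6450, ⟨x²⟩ = 3.8166 ⇒ Δx = 1.0538.
⟨p⟩ = 0.0000, ⟨p²⟩ = 5.1115 ⇒ Δp = 2.2609.
Δx·Δp = 2.3826.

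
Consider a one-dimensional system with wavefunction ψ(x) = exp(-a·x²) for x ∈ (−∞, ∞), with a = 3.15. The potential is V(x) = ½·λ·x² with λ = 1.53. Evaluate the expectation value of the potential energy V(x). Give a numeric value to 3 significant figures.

⟨V⟩ = ∫ V(x)·|ψ|² dx / ∫|ψ|² dx.
Gaussian moments: ∫x^(2j)·e^(−2ax²) dx = (2j−1)!!/(4a)^j · √(π/(2a)), odd powers integrate to 0; here √(π/(2a)) = 0.70616.
State is unnormalized: ∫|ψ|² dx = 0.70616, and ∫ψ*·V(x)·ψ dx = 0.042874, so ⟨V⟩ = 0.042874 / 0.70616.
⟨V⟩ = 0.060714.

0.0607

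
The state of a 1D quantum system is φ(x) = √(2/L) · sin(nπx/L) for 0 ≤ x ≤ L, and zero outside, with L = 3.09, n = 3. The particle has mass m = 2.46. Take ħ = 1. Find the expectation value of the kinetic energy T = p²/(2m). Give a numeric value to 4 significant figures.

1.891

T = −(ħ²/2m) d²/dx², so ⟨T⟩ = −(ħ²/2m) ∫ φ*·φ'' dx; with m = 2.46.
d/dx sin(nπx/L) = (nπ/L)·cos(nπx/L) and d²/dx² sin(nπx/L) = −(nπ/L)²·sin(nπx/L); on 0 ≤ x ≤ L, ∫sin²(nπx/L) dx = L/2 and ∫sin(nπx/L)·cos(nπx/L) dx = 0.
⟨T⟩ = 1.8909.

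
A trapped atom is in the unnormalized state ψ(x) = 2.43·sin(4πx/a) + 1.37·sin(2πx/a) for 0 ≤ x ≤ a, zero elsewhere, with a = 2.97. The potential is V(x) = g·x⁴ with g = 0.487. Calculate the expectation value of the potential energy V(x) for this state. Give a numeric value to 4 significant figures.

⟨V⟩ = ∫ V(x)·|ψ|² dx / ∫|ψ|² dx.
On 0 ≤ x ≤ a (j ≠ l): ∫sin²(jπx/a) dx = a/2, ∫sin(jπx/a)·sin(lπx/a) dx = 0; diagonal moments ∫x·sin²(jπx/a) dx = a²/4, ∫x²·sin²(jπx/a) dx = a³·(1/6 − 1/(4j²π²)); cross terms ∫x·sin(jπx/a)·sin(lπx/a) dx = 0 for j + l even and −4jla²/(π²(j² − l²)²) for j + l odd, ∫x²·sin(jπx/a)·sin(lπx/a) dx = (−1)^(j+l)·4jla³/(π²(j² − l²)²); higher powers the same way via product-to-sum and parts.
State is unnormalized: ∫|ψ|² dx = 11.556, and ∫ψ*·V(x)·ψ dx = 110.96, so ⟨V⟩ = 110.96 / 11.556.
⟨V⟩ = 9.6024.

9.602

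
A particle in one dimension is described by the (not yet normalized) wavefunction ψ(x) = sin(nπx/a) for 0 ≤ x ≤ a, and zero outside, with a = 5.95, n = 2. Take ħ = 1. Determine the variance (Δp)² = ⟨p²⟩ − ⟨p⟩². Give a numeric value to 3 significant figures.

Compute ⟨p⟩ and ⟨p²⟩ separately; (Δp)² = ⟨p²⟩ − ⟨p⟩².
d/dx sin(nπx/a) = (nπ/a)·cos(nπx/a) and d²/dx² sin(nπx/a) = −(nπ/a)²·sin(nπx/a); on 0 ≤ x ≤ a, ∫sin²(nπx/a) dx = a/2 and ∫sin(nπx/a)·cos(nπx/a) dx = 0.
Normalization: ∫|ψ|² dx = 2.9750.
⟨p⟩ = 0.0000 and ⟨p²⟩ = 1.1151.
(Δp)² = 1.1151 − (0.0000)² = 1.1151.

1.12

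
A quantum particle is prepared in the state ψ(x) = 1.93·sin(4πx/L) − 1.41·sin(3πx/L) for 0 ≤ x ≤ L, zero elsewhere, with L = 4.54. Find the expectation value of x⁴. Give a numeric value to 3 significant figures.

143.

⟨x⁴⟩ = ∫ x⁴·|ψ|² dx / ∫|ψ|² dx (integrals over the domain).
On 0 ≤ x ≤ L (j ≠ l): ∫sin²(jπx/L) dx = L/2, ∫sin(jπx/L)·sin(lπx/L) dx = 0; diagonal moments ∫x·sin²(jπx/L) dx = L²/4, ∫x²·sin²(jπx/L) dx = L³·(1/6 − 1/(4j²π²)); cross terms ∫x·sin(jπx/L)·sin(lπx/L) dx = 0 for j + l even and −4jlL²/(π²(j² − l²)²) for j + l odd, ∫x²·sin(jπx/L)·sin(lπx/L) dx = (−1)^(j+l)·4jlL³/(π²(j² − l²)²); higher powers the same way via product-to-sum and parts.
State is unnormalized: ∫|ψ|² dx = 12.969, and ∫ψ*·x⁴·ψ dx = 1849.3, so ⟨x⁴⟩ = 1849.3 / 12.969.
⟨x⁴⟩ = 142.60.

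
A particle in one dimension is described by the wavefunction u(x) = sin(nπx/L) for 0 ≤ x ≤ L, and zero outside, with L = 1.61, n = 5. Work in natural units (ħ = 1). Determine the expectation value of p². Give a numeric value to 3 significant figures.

p² u = −ħ² d²u/dx²; ⟨p²⟩ = −ħ² ∫ u*·u'' dx / ∫|u|² dx.
d/dx sin(nπx/L) = (nπ/L)·cos(nπx/L) and d²/dx² sin(nπx/L) = −(nπ/L)²·sin(nπx/L); on 0 ≤ x ≤ L, ∫sin²(nπx/L) dx = L/2 and ∫sin(nπx/L)·cos(nπx/L) dx = 0.
State is unnormalized: ∫|u|² dx = 0.80500, and ∫u*·(−ħ² u'') dx = 76.627, so ⟨p²⟩ = 76.627 / 0.80500.
⟨p²⟩ = 95.189.

95.2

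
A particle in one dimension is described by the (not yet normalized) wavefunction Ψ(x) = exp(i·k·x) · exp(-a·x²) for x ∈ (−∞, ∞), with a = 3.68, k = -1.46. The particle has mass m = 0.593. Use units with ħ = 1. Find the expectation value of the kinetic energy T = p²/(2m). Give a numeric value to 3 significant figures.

4.90

T = −(ħ²/2m) d²/dx², so ⟨T⟩ = −(ħ²/2m) ∫ Ψ*·Ψ'' dx / ∫|Ψ|² dx; with m = 0.593.
Gaussian moments: ∫x^(2j)·e^(−2ax²) dx = (2j−1)!!/(4a)^j · √(π/(2a)), odd powers integrate to 0; here √(π/(2a)) = 0.65334. Derivatives: Ψ′ = (ik − 2ax)·Ψ, Ψ″ = ((ik − 2ax)² − 2a)·Ψ; the odd-in-x pieces drop out.
State is unnormalized: ∫|Ψ|² dx = 0.65334, and ∫Ψ*·(−ħ²/2m · Ψ'') dx = 3.2015, so ⟨T⟩ = 3.2015 / 0.65334.
⟨T⟩ = 4.9002.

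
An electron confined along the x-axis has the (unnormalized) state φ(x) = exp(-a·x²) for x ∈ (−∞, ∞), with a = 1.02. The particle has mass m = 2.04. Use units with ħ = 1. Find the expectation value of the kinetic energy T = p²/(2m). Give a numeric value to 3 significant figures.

0.250

T = −(ħ²/2m) d²/dx², so ⟨T⟩ = −(ħ²/2m) ∫ φ*·φ'' dx / ∫|φ|² dx; with m = 2.04.
Gaussian moments: ∫x^(2j)·e^(−2ax²) dx = (2j−1)!!/(4a)^j · √(π/(2a)), odd powers integrate to 0; here √(π/(2a)) = 1.2410. Derivatives: d/dx e^(−ax²) = −2ax·e^(−ax²), d²/dx² e^(−ax²) = (4a²x² − 2a)·e^(−ax²).
State is unnormalized: ∫|φ|² dx = 1.2410, and ∫φ*·(−ħ²/2m · φ'') dx = 0.31024, so ⟨T⟩ = 0.31024 / 1.2410.
⟨T⟩ = 0.25000.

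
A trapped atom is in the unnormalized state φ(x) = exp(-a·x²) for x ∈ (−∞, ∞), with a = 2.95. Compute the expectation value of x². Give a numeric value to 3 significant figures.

0.0847

⟨x²⟩ = ∫ x²·|φ|² dx / ∫|φ|² dx (integrals over the domain).
Gaussian moments: ∫x^(2j)·e^(−2ax²) dx = (2j−1)!!/(4a)^j · √(π/(2a)), odd powers integrate to 0; here √(π/(2a)) = 0.72971.
State is unnormalized: ∫|φ|² dx = 0.72971, and ∫φ*·x²·φ dx = 0.061840, so ⟨x²⟩ = 0.061840 / 0.72971.
⟨x²⟩ = 0.084746.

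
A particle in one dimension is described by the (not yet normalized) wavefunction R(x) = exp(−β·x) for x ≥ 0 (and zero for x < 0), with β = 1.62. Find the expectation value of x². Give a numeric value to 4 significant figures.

0.1905

⟨x²⟩ = ∫ x²·|R|² dx / ∫|R|² dx (integrals over the domain).
Every integrand reduces to terms xʲ·e^(−2βx) on [0, ∞); use ∫₀^∞ xʲ·e^(−2βx) dx = j!/(2β)^(j+1).
State is unnormalized: ∫|R|² dx = 0.30864, and ∫R*·x²·R dx = 0.058802, so ⟨x²⟩ = 0.058802 / 0.30864.
⟨x²⟩ = 0.19052.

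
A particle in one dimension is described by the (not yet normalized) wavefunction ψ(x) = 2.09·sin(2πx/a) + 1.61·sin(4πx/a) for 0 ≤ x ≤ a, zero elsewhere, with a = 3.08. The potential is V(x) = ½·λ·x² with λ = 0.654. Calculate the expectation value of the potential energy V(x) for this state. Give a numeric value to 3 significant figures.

1.14

⟨V⟩ = ∫ V(x)·|ψ|² dx / ∫|ψ|² dx.
On 0 ≤ x ≤ a (j ≠ l): ∫sin²(jπx/a) dx = a/2, ∫sin(jπx/a)·sin(lπx/a) dx = 0; diagonal moments ∫x·sin²(jπx/a) dx = a²/4, ∫x²·sin²(jπx/a) dx = a³·(1/6 − 1/(4j²π²)); cross terms ∫x·sin(jπx/a)·sin(lπx/a) dx = 0 for j + l even and −4jla²/(π²(j² − l²)²) for j + l odd, ∫x²·sin(jπx/a)·sin(lπx/a) dx = (−1)^(j+l)·4jla³/(π²(j² − l²)²); higher powers the same way via product-to-sum and parts.
State is unnormalized: ∫|ψ|² dx = 10.719, and ∫ψ*·V(x)·ψ dx = 12.228, so ⟨V⟩ = 12.228 / 10.719.
⟨V⟩ = 1.1408.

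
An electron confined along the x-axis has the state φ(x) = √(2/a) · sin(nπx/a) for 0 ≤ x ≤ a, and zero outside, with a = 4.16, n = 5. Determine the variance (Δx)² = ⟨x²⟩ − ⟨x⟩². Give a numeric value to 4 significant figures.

Compute ⟨x⟩ and ⟨x²⟩ separately, then (Δx)² = ⟨x²⟩ − ⟨x⟩².
With sin²θ = (1 − cos2θ)/2 on 0 ≤ x ≤ a: ∫sin²(nπx/a) dx = a/2, ∫x·sin²(nπx/a) dx = a²/4, ∫x²·sin²(nπx/a) dx = a³·(1/6 − 1/(4n²π²)); higher powers xᵏ the same way, integrating xᵏ·cos(2nπx/a) by parts.
⟨x⟩ = 2.0800 and ⟨x²⟩ = 5.7335.
(Δx)² = 5.7335 − (2.0800)² = 1.4071.

1.407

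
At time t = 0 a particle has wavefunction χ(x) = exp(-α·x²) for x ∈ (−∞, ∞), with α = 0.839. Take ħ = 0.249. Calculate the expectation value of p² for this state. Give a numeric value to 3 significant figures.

p² χ = −ħ² d²χ/dx²; ⟨p²⟩ = −ħ² ∫ χ*·χ'' dx / ∫|χ|² dx.
Gaussian moments: ∫x^(2j)·e^(−2αx²) dx = (2j−1)!!/(4α)^j · √(π/(2α)), odd powers integrate to 0; here √(π/(2α)) = 1.3683. Derivatives: d/dx e^(−αx²) = −2αx·e^(−αx²), d²/dx² e^(−αx²) = (4α²x² − 2α)·e^(−αx²).
State is unnormalized: ∫|χ|² dx = 1.3683, and ∫χ*·(−ħ² χ'') dx = 0.071177, so ⟨p²⟩ = 0.071177 / 1.3683.
⟨p²⟩ = 0.052019.

0.0520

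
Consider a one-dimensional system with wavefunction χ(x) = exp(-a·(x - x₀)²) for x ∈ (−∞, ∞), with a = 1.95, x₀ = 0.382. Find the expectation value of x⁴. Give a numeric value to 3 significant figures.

0.183

⟨x⁴⟩ = ∫ x⁴·|χ|² dx / ∫|χ|² dx (integrals over the domain).
Gaussian moments (u = x − x₀): ∫u^(2j)·e^(−2au²) du = (2j−1)!!/(4a)^j · √(π/(2a)), odd powers integrate to 0; here √(π/(2a)) = 0.89752.
State is unnormalized: ∫|χ|² dx = 0.89752, and ∫χ*·x⁴·χ dx = 0.16411, so ⟨x⁴⟩ = 0.16411 / 0.89752.
⟨x⁴⟩ = 0.18285.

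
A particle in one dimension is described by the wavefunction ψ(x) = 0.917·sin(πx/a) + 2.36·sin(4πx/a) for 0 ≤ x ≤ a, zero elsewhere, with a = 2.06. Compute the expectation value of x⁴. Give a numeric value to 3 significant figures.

2.98

⟨x⁴⟩ = ∫ x⁴·|ψ|² dx / ∫|ψ|² dx (integrals over the domain).
On 0 ≤ x ≤ a (j ≠ l): ∫sin²(jπx/a) dx = a/2, ∫sin(jπx/a)·sin(lπx/a) dx = 0; diagonal moments ∫x·sin²(jπx/a) dx = a²/4, ∫x²·sin²(jπx/a) dx = a³·(1/6 − 1/(4j²π²)); cross terms ∫x·sin(jπx/a)·sin(lπx/a) dx = 0 for j + l even and −4jla²/(π²(j² − l²)²) for j + l odd, ∫x²·sin(jπx/a)·sin(lπx/a) dx = (−1)^(j+l)·4jla³/(π²(j² − l²)²); higher powers the same way via product-to-sum and parts.
State is unnormalized: ∫|ψ|² dx = 6.6028, and ∫ψ*·x⁴·ψ dx = 19.692, so ⟨x⁴⟩ = 19.692 / 6.6028.
⟨x⁴⟩ = 2.9823.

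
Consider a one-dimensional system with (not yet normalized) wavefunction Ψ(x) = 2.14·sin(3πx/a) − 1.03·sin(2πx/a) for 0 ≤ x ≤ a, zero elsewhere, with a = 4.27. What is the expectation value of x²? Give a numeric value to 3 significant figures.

8.72

⟨x²⟩ = ∫ x²·|Ψ|² dx / ∫|Ψ|² dx (integrals over the domain).
On 0 ≤ x ≤ a (j ≠ l): ∫sin²(jπx/a) dx = a/2, ∫sin(jπx/a)·sin(lπx/a) dx = 0; diagonal moments ∫x·sin²(jπx/a) dx = a²/4, ∫x²·sin²(jπx/a) dx = a³·(1/6 − 1/(4j²π²)); cross terms ∫x·sin(jπx/a)·sin(lπx/a) dx = 0 for j + l even and −4jla²/(π²(j² − l²)²) for j + l odd, ∫x²·sin(jπx/a)·sin(lπx/a) dx = (−1)^(j+l)·4jla³/(π²(j² − l²)²); higher powers the same way via product-to-sum and parts.
State is unnormalized: ∫|Ψ|² dx = 12.042, and ∫Ψ*·x²·Ψ dx = 105.05, so ⟨x²⟩ = 105.05 / 12.042.
⟨x²⟩ = 8.7230.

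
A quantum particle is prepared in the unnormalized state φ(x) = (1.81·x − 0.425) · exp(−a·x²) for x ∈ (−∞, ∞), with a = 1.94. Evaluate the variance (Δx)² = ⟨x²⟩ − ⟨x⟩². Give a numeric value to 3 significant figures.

0.201

Compute ⟨x⟩ and ⟨x²⟩ separately, then (Δx)² = ⟨x²⟩ − ⟨x⟩².
Expand each integrand as polynomial × e^(−2ax²) and use ∫x^(2j)·e^(−2ax²) dx = (2j−1)!!/(4a)^j · √(π/(2a)), odd powers → 0; here √(π/(2a)) = 0.89983.
Normalization: ∫|φ|² dx = 0.54242.
⟨x⟩ = -0.32890 and ⟨x²⟩ = 0.30937.
(Δx)² = 0.30937 − (-0.32890)² = 0.20120.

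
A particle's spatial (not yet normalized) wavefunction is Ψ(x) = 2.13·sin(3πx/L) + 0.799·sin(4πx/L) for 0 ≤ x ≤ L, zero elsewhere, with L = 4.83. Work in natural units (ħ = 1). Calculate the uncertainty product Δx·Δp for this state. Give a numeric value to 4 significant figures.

2.436

Δx = √(⟨x²⟩−⟨x⟩²), Δp = √(⟨p²⟩−⟨p⟩²).
On 0 ≤ x ≤ L (j ≠ l): ∫sin²(jπx/L) dx = L/2, ∫sin(jπx/L)·sin(lπx/L) dx = 0; diagonal moments ∫x·sin²(jπx/L) dx = L²/4, ∫x²·sin²(jπx/L) dx = L³·(1/6 − 1/(4j²π²)); cross terms ∫x·sin(jπx/L)·sin(lπx/L) dx = 0 for j + l even and −4jlL²/(π²(j² − l²)²) for j + l odd, ∫x²·sin(jπx/L)·sin(lπx/L) dx = (−1)^(j+l)·4jlL³/(π²(j² − l²)²); higher powers the same way via product-to-sum and parts. d²/dx² sin(jπx/L) = −(jπ/L)²·sin(jπx/L); on 0 ≤ x ≤ L, ∫sin²(jπx/L) dx = L/2 and ∫sin(jπx/L)·sin(lπx/L) dx = 0 for j ≠ l, so only diagonal terms survive in ∫|Ψ|² and ∫Ψ·Ψ″; ∫Ψ·Ψ′ dx = [Ψ²/2] between the walls = 0.
Normalization: ∫|Ψ|² dx = 12.498.
⟨x⟩ = 1.7844, ⟨x²⟩ = 4.6063 ⇒ Δx = 1.1926.
⟨p⟩ = 0.0000, ⟨p²⟩ = 4.1729 ⇒ Δp = 2.0428.
Δx·Δp = 2.4361.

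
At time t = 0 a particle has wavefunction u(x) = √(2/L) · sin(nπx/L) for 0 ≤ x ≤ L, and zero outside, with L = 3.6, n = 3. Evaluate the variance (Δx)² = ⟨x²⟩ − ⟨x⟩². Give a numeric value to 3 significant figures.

Compute ⟨x⟩ and ⟨x²⟩ separately, then (Δx)² = ⟨x²⟩ − ⟨x⟩².
With sin²θ = (1 − cos2θ)/2 on 0 ≤ x ≤ L: ∫sin²(nπx/L) dx = L/2, ∫x·sin²(nπx/L) dx = L²/4, ∫x²·sin²(nπx/L) dx = L³·(1/6 − 1/(4n²π²)); higher powers xᵏ the same way, integrating xᵏ·cos(2nπx/L) by parts.
⟨x⟩ = 1.8000 and ⟨x²⟩ = 4.2470.
(Δx)² = 4.2470 − (1.8000)² = 1.0070.

1.01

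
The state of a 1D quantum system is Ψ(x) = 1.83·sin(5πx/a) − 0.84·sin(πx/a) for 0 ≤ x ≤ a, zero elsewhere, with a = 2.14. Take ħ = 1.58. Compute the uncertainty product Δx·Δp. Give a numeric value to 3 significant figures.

Δx = √(⟨x²⟩−⟨x⟩²), Δp = √(⟨p²⟩−⟨p⟩²).
On 0 ≤ x ≤ a (j ≠ l): ∫sin²(jπx/a) dx = a/2, ∫sin(jπx/a)·sin(lπx/a) dx = 0; diagonal moments ∫x·sin²(jπx/a) dx = a²/4, ∫x²·sin²(jπx/a) dx = a³·(1/6 − 1/(4j²π²)); cross terms ∫x·sin(jπx/a)·sin(lπx/a) dx = 0 for j + l even and −4jla²/(π²(j² − l²)²) for j + l odd, ∫x²·sin(jπx/a)·sin(lπx/a) dx = (−1)^(j+l)·4jla³/(π²(j² − l²)²); higher powers the same way via product-to-sum and parts. d²/dx² sin(jπx/a) = −(jπ/a)²·sin(jπx/a); on 0 ≤ x ≤ a, ∫sin²(jπx/a) dx = a/2 and ∫sin(jπx/a)·sin(lπx/a) dx = 0 for j ≠ l, so only diagonal terms survive in ∫|Ψ|² and ∫Ψ·Ψ″; ∫Ψ·Ψ′ dx = [Ψ²/2] between the walls = 0.
Normalization: ∫|Ψ|² dx = 4.3383.
⟨x⟩ = 1.0700, ⟨x²⟩ = 1.4541 ⇒ Δx = 0.55602.
⟨p⟩ = 0.0000, ⟨p²⟩ = 112.03 ⇒ Δp = 10.584.
Δx·Δp = 5.8852.

5.89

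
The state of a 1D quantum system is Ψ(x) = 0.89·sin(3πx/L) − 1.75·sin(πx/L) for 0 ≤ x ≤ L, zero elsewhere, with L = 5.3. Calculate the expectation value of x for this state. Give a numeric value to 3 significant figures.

2.65

⟨x⟩ = ∫ x·|Ψ|² dx / ∫|Ψ|² dx (integrals over the domain).
On 0 ≤ x ≤ L (j ≠ l): ∫sin²(jπx/L) dx = L/2, ∫sin(jπx/L)·sin(lπx/L) dx = 0; diagonal moments ∫x·sin²(jπx/L) dx = L²/4, ∫x²·sin²(jπx/L) dx = L³·(1/6 − 1/(4j²π²)); cross terms ∫x·sin(jπx/L)·sin(lπx/L) dx = 0 for j + l even and −4jlL²/(π²(j² − l²)²) for j + l odd, ∫x²·sin(jπx/L)·sin(lπx/L) dx = (−1)^(j+l)·4jlL³/(π²(j² − l²)²); higher powers the same way via product-to-sum and parts.
State is unnormalized: ∫|Ψ|² dx = 10.215, and ∫Ψ*·x·Ψ dx = 27.069, so ⟨x⟩ = 27.069 / 10.215.
⟨x⟩ = 2.6500.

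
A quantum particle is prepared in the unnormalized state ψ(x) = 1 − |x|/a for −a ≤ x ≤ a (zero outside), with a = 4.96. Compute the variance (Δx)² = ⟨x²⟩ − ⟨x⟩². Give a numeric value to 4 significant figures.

Compute ⟨x⟩ and ⟨x²⟩ separately, then (Δx)² = ⟨x²⟩ − ⟨x⟩².
ψ is even, so ∫ over [−a, a] = 2∫₀ᵃ with ψ = 1 − x/a there: ∫₀ᵃ (1 − x/a)² dx = a/3, ∫₀ᵃ x²(1 − x/a)² dx = a³/30, ∫₀ᵃ x⁴(1 − x/a)² dx = a⁵/105.
Normalization: ∫|ψ|² dx = 3.3067.
⟨x⟩ = 0.0000 and ⟨x²⟩ = 2.4602.
(Δx)² = 2.4602 − (0.0000)² = 2.4602.

2.460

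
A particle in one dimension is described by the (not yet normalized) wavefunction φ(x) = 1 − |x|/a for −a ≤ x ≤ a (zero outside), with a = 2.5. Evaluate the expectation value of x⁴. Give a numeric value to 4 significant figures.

1.116

⟨x⁴⟩ = ∫ x⁴·|φ|² dx / ∫|φ|² dx (integrals over the domain).
φ is even, so ∫ over [−a, a] = 2∫₀ᵃ with φ = 1 − x/a there: ∫₀ᵃ (1 − x/a)² dx = a/3, ∫₀ᵃ x²(1 − x/a)² dx = a³/30, ∫₀ᵃ x⁴(1 − x/a)² dx = a⁵/105.
State is unnormalized: ∫|φ|² dx = 1.6667, and ∫φ*·x⁴·φ dx = 1.8601, so ⟨x⁴⟩ = 1.8601 / 1.6667.
⟨x⁴⟩ = 1.1161.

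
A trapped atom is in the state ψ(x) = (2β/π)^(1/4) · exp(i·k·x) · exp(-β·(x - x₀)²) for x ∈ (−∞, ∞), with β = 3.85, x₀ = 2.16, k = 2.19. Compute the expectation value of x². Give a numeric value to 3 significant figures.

⟨x²⟩ = ∫ x²·|ψ|² dx (integrals over the domain).
Gaussian moments (u = x − x₀): ∫u^(2j)·e^(−2βu²) du = (2j−1)!!/(4β)^j · √(π/(2β)), odd powers integrate to 0; here √(π/(2β)) = 0.63875.
⟨x²⟩ = 4.7305.

4.73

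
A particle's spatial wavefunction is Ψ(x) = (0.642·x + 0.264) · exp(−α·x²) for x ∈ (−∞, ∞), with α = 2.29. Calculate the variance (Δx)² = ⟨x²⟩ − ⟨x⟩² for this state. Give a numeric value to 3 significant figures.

0.0907

Compute ⟨x⟩ and ⟨x²⟩ separately, then (Δx)² = ⟨x²⟩ − ⟨x⟩².
Expand each integrand as polynomial × e^(−2αx²) and use ∫x^(2j)·e^(−2αx²) dx = (2j−1)!!/(4α)^j · √(π/(2α)), odd powers → 0; here √(π/(2α)) = 0.82821.
Normalization: ∫|Ψ|² dx = 0.094989.
⟨x⟩ = 0.32266 and ⟨x²⟩ = 0.19483.
(Δx)² = 0.19483 − (0.32266)² = 0.090723.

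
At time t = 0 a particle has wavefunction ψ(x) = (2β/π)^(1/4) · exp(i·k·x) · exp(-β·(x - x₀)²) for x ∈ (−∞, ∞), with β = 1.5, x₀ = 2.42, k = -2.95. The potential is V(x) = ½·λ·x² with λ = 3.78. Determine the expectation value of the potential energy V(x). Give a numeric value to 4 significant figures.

⟨V⟩ = ∫ V(x)·|ψ|² dx.
Gaussian moments (u = x − x₀): ∫u^(2j)·e^(−2βu²) du = (2j−1)!!/(4β)^j · √(π/(2β)), odd powers integrate to 0; here √(π/(2β)) = 1.0233.
⟨V⟩ = 11.384.

11.38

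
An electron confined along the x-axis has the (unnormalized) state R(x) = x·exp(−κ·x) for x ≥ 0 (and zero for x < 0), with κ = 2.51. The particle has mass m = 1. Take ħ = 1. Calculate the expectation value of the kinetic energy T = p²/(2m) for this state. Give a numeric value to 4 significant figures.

3.150

T = −(ħ²/2m) d²/dx², so ⟨T⟩ = −(ħ²/2m) ∫ R*·R'' dx / ∫|R|² dx; with m = 1.
Differentiate x·exp(−κ·x) with the product rule; every integrand then reduces to terms xʲ·e^(−2κx) on [0, ∞), with ∫₀^∞ xʲ·e^(−2κx) dx = j!/(2κ)^(j+1).
State is unnormalized: ∫|R|² dx = 0.015810, and ∫R*·(−ħ²/2m · R'') dx = 0.049801, so ⟨T⟩ = 0.049801 / 0.015810.
⟨T⟩ = 3.1501.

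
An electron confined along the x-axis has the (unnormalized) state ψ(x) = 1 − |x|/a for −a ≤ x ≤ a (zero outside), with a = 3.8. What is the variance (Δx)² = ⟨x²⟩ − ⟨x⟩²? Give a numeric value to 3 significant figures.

Compute ⟨x⟩ and ⟨x²⟩ separately, then (Δx)² = ⟨x²⟩ − ⟨x⟩².
ψ is even, so ∫ over [−a, a] = 2∫₀ᵃ with ψ = 1 − x/a there: ∫₀ᵃ (1 − x/a)² dx = a/3, ∫₀ᵃ x²(1 − x/a)² dx = a³/30, ∫₀ᵃ x⁴(1 − x/a)² dx = a⁵/105.
Normalization: ∫|ψ|² dx = 2.5333.
⟨x⟩ = 0.0000 and ⟨x²⟩ = 1.4440.
(Δx)² = 1.4440 − (0.0000)² = 1.4440.

1.44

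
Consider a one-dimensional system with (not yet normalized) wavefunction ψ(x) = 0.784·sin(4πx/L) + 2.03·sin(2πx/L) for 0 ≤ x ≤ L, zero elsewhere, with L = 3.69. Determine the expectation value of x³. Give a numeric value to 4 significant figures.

⟨x³⟩ = ∫ x³·|ψ|² dx / ∫|ψ|² dx (integrals over the domain).
On 0 ≤ x ≤ L (j ≠ l): ∫sin²(jπx/L) dx = L/2, ∫sin(jπx/L)·sin(lπx/L) dx = 0; diagonal moments ∫x·sin²(jπx/L) dx = L²/4, ∫x²·sin²(jπx/L) dx = L³·(1/6 − 1/(4j²π²)); cross terms ∫x·sin(jπx/L)·sin(lπx/L) dx = 0 for j + l even and −4jlL²/(π²(j² − l²)²) for j + l odd, ∫x²·sin(jπx/L)·sin(lπx/L) dx = (−1)^(j+l)·4jlL³/(π²(j² − l²)²); higher powers the same way via product-to-sum and parts.
State is unnormalized: ∫|ψ|² dx = 8.7371, and ∫ψ*·x³·ψ dx = 122.15, so ⟨x³⟩ = 122.15 / 8.7371.
⟨x³⟩ = 13.980.

13.98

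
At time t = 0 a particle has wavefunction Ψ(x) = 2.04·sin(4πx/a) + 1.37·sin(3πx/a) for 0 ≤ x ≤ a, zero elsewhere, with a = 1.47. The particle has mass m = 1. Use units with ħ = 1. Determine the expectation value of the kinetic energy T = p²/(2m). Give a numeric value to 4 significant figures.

31.57

T = −(ħ²/2m) d²/dx², so ⟨T⟩ = −(ħ²/2m) ∫ Ψ*·Ψ'' dx / ∫|Ψ|² dx; with m = 1.
d²/dx² sin(jπx/a) = −(jπ/a)²·sin(jπx/a); on 0 ≤ x ≤ a, ∫sin²(jπx/a) dx = a/2 and ∫sin(jπx/a)·sin(lπx/a) dx = 0 for j ≠ l, so only diagonal terms survive in ∫|Ψ|² and ∫Ψ·Ψ″; ∫Ψ·Ψ′ dx = [Ψ²/2] between the walls = 0.
State is unnormalized: ∫|Ψ|² dx = 4.4383, and ∫Ψ*·(−ħ²/2m · Ψ'') dx = 140.12, so ⟨T⟩ = 140.12 / 4.4383.
⟨T⟩ = 31.570.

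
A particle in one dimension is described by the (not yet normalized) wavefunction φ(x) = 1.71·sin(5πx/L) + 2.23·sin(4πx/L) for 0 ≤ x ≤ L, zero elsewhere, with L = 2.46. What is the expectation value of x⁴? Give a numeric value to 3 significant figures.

1.68

⟨x⁴⟩ = ∫ x⁴·|φ|² dx / ∫|φ|² dx (integrals over the domain).
On 0 ≤ x ≤ L (j ≠ l): ∫sin²(jπx/L) dx = L/2, ∫sin(jπx/L)·sin(lπx/L) dx = 0; diagonal moments ∫x·sin²(jπx/L) dx = L²/4, ∫x²·sin²(jπx/L) dx = L³·(1/6 − 1/(4j²π²)); cross terms ∫x·sin(jπx/L)·sin(lπx/L) dx = 0 for j + l even and −4jlL²/(π²(j² − l²)²) for j + l odd, ∫x²·sin(jπx/L)·sin(lπx/L) dx = (−1)^(j+l)·4jlL³/(π²(j² − l²)²); higher powers the same way via product-to-sum and parts.
State is unnormalized: ∫|φ|² dx = 9.7133, and ∫φ*·x⁴·φ dx = 16.325, so ⟨x⁴⟩ = 16.325 / 9.7133.
⟨x⁴⟩ = 1.6807.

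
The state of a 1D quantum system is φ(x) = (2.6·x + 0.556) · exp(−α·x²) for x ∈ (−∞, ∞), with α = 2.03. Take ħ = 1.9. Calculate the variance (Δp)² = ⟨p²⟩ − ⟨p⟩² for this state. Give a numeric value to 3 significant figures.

Compute ⟨p⟩ and ⟨p²⟩ separately; (Δp)² = ⟨p²⟩ − ⟨p⟩².
Expand each integrand as polynomial × e^(−2αx²) and use ∫x^(2j)·e^(−2αx²) dx = (2j−1)!!/(4α)^j · √(π/(2α)), odd powers → 0; here √(π/(2α)) = 0.87965. Differentiate with the product rule, d/dx e^(−αx²) = −2αx·e^(−αx²).
Normalization: ∫|φ|² dx = 1.0043.
⟨p⟩ = 0.0000 and ⟨p²⟩ = 18.016.
(Δp)² = 18.016 − (0.0000)² = 18.016.

18.0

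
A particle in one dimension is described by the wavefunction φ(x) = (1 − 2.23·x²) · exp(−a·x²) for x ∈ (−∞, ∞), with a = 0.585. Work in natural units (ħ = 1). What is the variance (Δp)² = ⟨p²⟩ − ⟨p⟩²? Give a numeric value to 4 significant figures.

2.980

Compute ⟨p⟩ and ⟨p²⟩ separately; (Δp)² = ⟨p²⟩ − ⟨p⟩².
Expand each integrand as polynomial × e^(−2ax²) and use ∫x^(2j)·e^(−2ax²) dx = (2j−1)!!/(4a)^j · √(π/(2a)), odd powers → 0; here √(π/(2a)) = 1.6386. Differentiate with the product rule, d/dx e^(−ax²) = −2ax·e^(−ax²).
Normalization: ∫|φ|² dx = 2.9800.
⟨p⟩ = 0.0000 and ⟨p²⟩ = 2.9798.
(Δp)² = 2.9798 − (0.0000)² = 2.9798.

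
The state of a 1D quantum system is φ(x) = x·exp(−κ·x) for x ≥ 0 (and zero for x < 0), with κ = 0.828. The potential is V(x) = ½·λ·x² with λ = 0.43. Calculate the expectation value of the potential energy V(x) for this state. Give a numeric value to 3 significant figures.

⟨V⟩ = ∫ V(x)·|φ|² dx / ∫|φ|² dx.
Every integrand reduces to terms xʲ·e^(−2κx) on [0, ∞); use ∫₀^∞ xʲ·e^(−2κx) dx = j!/(2κ)^(j+1).
State is unnormalized: ∫|φ|² dx = 0.44040, and ∫φ*·V(x)·φ dx = 0.41433, so ⟨V⟩ = 0.41433 / 0.44040.
⟨V⟩ = 0.94080.

0.941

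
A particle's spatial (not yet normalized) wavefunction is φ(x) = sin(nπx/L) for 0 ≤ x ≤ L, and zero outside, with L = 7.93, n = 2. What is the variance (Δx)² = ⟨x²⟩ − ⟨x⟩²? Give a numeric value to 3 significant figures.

Compute ⟨x⟩ and ⟨x²⟩ separately, then (Δx)² = ⟨x²⟩ − ⟨x⟩².
With sin²θ = (1 − cos2θ)/2 on 0 ≤ x ≤ L: ∫sin²(nπx/L) dx = L/2, ∫x·sin²(nπx/L) dx = L²/4, ∫x²·sin²(nπx/L) dx = L³·(1/6 − 1/(4n²π²)); higher powers xᵏ the same way, integrating xᵏ·cos(2nπx/L) by parts.
Normalization: ∫|φ|² dx = 3.9650.
⟨x⟩ = 3.9650 and ⟨x²⟩ = 20.165.
(Δx)² = 20.165 − (3.9650)² = 4.4440.

4.44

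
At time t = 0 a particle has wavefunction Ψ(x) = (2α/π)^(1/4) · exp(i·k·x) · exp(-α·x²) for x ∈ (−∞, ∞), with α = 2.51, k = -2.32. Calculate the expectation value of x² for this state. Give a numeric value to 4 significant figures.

0.09960

⟨x²⟩ = ∫ x²·|Ψ|² dx (integrals over the domain).
Gaussian moments: ∫x^(2j)·e^(−2αx²) dx = (2j−1)!!/(4α)^j · √(π/(2α)), odd powers integrate to 0; here √(π/(2α)) = 0.79108.
⟨x²⟩ = 0.099602.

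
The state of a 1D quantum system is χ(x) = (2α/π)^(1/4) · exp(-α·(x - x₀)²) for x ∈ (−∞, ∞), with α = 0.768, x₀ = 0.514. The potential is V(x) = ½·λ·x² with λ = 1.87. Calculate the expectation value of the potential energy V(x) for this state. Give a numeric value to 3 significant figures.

⟨V⟩ = ∫ V(x)·|χ|² dx.
Gaussian moments (u = x − x₀): ∫u^(2j)·e^(−2αu²) du = (2j−1)!!/(4α)^j · √(π/(2α)), odd powers integrate to 0; here √(π/(2α)) = 1.4301.
⟨V⟩ = 0.55139.

0.551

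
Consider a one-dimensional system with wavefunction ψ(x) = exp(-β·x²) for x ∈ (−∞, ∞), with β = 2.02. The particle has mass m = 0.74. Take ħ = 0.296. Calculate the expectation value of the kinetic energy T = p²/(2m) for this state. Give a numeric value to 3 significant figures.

0.120

T = −(ħ²/2m) d²/dx², so ⟨T⟩ = −(ħ²/2m) ∫ ψ*·ψ'' dx / ∫|ψ|² dx; with m = 0.74.
Gaussian moments: ∫x^(2j)·e^(−2βx²) dx = (2j−1)!!/(4β)^j · √(π/(2β)), odd powers integrate to 0; here √(π/(2β)) = 0.88183. Derivatives: d/dx e^(−βx²) = −2βx·e^(−βx²), d²/dx² e^(−βx²) = (4β²x² − 2β)·e^(−βx²).
State is unnormalized: ∫|ψ|² dx = 0.88183, and ∫ψ*·(−ħ²/2m · ψ'') dx = 0.10545, so ⟨T⟩ = 0.10545 / 0.88183.
⟨T⟩ = 0.11958.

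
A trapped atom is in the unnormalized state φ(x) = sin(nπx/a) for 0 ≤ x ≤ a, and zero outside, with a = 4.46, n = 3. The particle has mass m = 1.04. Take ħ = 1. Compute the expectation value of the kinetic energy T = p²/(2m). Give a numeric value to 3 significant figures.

T = −(ħ²/2m) d²/dx², so ⟨T⟩ = −(ħ²/2m) ∫ φ*·φ'' dx / ∫|φ|² dx; with m = 1.04.
d/dx sin(nπx/a) = (nπ/a)·cos(nπx/a) and d²/dx² sin(nπx/a) = −(nπ/a)²·sin(nπx/a); on 0 ≤ x ≤ a, ∫sin²(nπx/a) dx = a/2 and ∫sin(nπx/a)·cos(nπx/a) dx = 0.
State is unnormalized: ∫|φ|² dx = 2.2300, and ∫φ*·(−ħ²/2m · φ'') dx = 4.7876, so ⟨T⟩ = 4.7876 / 2.2300.
⟨T⟩ = 2.1469.

2.15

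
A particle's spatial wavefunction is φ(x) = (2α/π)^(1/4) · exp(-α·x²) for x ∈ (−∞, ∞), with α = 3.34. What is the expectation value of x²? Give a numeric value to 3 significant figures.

0.0749

⟨x²⟩ = ∫ x²·|φ|² dx (integrals over the domain).
Gaussian moments: ∫x^(2j)·e^(−2αx²) dx = (2j−1)!!/(4α)^j · √(π/(2α)), odd powers integrate to 0; here √(π/(2α)) = 0.68578.
⟨x²⟩ = 0.074850.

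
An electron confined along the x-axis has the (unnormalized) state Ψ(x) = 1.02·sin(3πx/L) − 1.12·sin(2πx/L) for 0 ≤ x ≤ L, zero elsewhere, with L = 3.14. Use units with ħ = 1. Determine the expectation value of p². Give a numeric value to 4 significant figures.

6.273

p² Ψ = −ħ² d²Ψ/dx²; ⟨p²⟩ = −ħ² ∫ Ψ*·Ψ'' dx / ∫|Ψ|² dx.
d²/dx² sin(jπx/L) = −(jπ/L)²·sin(jπx/L); on 0 ≤ x ≤ L, ∫sin²(jπx/L) dx = L/2 and ∫sin(jπx/L)·sin(lπx/L) dx = 0 for j ≠ l, so only diagonal terms survive in ∫|Ψ|² and ∫Ψ·Ψ″; ∫Ψ·Ψ′ dx = [Ψ²/2] between the walls = 0.
State is unnormalized: ∫|Ψ|² dx = 3.6028, and ∫Ψ*·(−ħ² Ψ'') dx = 22.601, so ⟨p²⟩ = 22.601 / 3.6028.
⟨p²⟩ = 6.2732.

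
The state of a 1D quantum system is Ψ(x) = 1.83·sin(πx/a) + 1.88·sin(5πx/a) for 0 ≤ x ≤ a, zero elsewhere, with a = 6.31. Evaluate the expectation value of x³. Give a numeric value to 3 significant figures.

55.8

⟨x³⟩ = ∫ x³·|Ψ|² dx / ∫|Ψ|² dx (integrals over the domain).
On 0 ≤ x ≤ a (j ≠ l): ∫sin²(jπx/a) dx = a/2, ∫sin(jπx/a)·sin(lπx/a) dx = 0; diagonal moments ∫x·sin²(jπx/a) dx = a²/4, ∫x²·sin²(jπx/a) dx = a³·(1/6 − 1/(4j²π²)); cross terms ∫x·sin(jπx/a)·sin(lπx/a) dx = 0 for j + l even and −4jla²/(π²(j² − l²)²) for j + l odd, ∫x²·sin(jπx/a)·sin(lπx/a) dx = (−1)^(j+l)·4jla³/(π²(j² − l²)²); higher powers the same way via product-to-sum and parts.
State is unnormalized: ∫|Ψ|² dx = 21.717, and ∫Ψ*·x³·Ψ dx = 1211.4, so ⟨x³⟩ = 1211.4 / 21.717.
⟨x³⟩ = 55.780.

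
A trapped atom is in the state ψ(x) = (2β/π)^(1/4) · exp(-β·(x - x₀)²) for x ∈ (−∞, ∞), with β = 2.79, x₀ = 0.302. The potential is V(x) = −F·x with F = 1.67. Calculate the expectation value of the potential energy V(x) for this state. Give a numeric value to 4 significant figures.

-0.5043

⟨V⟩ = ∫ V(x)·|ψ|² dx.
Gaussian moments (u = x − x₀): ∫u^(2j)·e^(−2βu²) du = (2j−1)!!/(4β)^j · √(π/(2β)), odd powers integrate to 0; here √(π/(2β)) = 0.75034.
⟨V⟩ = -0.50434.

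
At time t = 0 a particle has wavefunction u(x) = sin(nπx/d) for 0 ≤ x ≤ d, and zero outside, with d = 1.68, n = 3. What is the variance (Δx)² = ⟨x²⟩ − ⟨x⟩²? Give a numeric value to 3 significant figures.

0.219

Compute ⟨x⟩ and ⟨x²⟩ separately, then (Δx)² = ⟨x²⟩ − ⟨x⟩².
With sin²θ = (1 − cos2θ)/2 on 0 ≤ x ≤ d: ∫sin²(nπx/d) dx = d/2, ∫x·sin²(nπx/d) dx = d²/4, ∫x²·sin²(nπx/d) dx = d³·(1/6 − 1/(4n²π²)); higher powers xᵏ the same way, integrating xᵏ·cos(2nπx/d) by parts.
Normalization: ∫|u|² dx = 0.84000.
⟨x⟩ = 0.84000 and ⟨x²⟩ = 0.92491.
(Δx)² = 0.92491 − (0.84000)² = 0.21931.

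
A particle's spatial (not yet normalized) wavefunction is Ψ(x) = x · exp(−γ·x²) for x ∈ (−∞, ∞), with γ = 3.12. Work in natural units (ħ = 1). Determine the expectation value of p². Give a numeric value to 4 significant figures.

9.360

p² Ψ = −ħ² d²Ψ/dx²; ⟨p²⟩ = −ħ² ∫ Ψ*·Ψ'' dx / ∫|Ψ|² dx.
Expand each integrand as polynomial × e^(−2γx²) and use ∫x^(2j)·e^(−2γx²) dx = (2j−1)!!/(4γ)^j · √(π/(2γ)), odd powers → 0; here √(π/(2γ)) = 0.70955. Differentiate with the product rule, d/dx e^(−γx²) = −2γx·e^(−γx²).
State is unnormalized: ∫|Ψ|² dx = 0.056855, and ∫Ψ*·(−ħ² Ψ'') dx = 0.53216, so ⟨p²⟩ = 0.53216 / 0.056855.
⟨p²⟩ = 9.3600.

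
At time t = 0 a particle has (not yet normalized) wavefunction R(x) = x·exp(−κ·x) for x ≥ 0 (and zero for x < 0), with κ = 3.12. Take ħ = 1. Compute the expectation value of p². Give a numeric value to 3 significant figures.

p² R = −ħ² d²R/dx²; ⟨p²⟩ = −ħ² ∫ R*·R'' dx / ∫|R|² dx.
Differentiate x·exp(−κ·x) with the product rule; every integrand then reduces to terms xʲ·e^(−2κx) on [0, ∞), with ∫₀^∞ xʲ·e^(−2κx) dx = j!/(2κ)^(j+1).
State is unnormalized: ∫|R|² dx = 0.0082314, and ∫R*·(−ħ² R'') dx = 0.080128, so ⟨p²⟩ = 0.080128 / 0.0082314.
⟨p²⟩ = 9.7344.

9.73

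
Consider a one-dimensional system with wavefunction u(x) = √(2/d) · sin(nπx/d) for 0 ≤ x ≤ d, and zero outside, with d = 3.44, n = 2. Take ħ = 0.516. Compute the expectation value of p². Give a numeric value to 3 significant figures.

0.888

p² u = −ħ² d²u/dx²; ⟨p²⟩ = −ħ² ∫ u*·u'' dx.
d/dx sin(nπx/d) = (nπ/d)·cos(nπx/d) and d²/dx² sin(nπx/d) = −(nπ/d)²·sin(nπx/d); on 0 ≤ x ≤ d, ∫sin²(nπx/d) dx = d/2 and ∫sin(nπx/d)·cos(nπx/d) dx = 0.
⟨p²⟩ = 0.88826.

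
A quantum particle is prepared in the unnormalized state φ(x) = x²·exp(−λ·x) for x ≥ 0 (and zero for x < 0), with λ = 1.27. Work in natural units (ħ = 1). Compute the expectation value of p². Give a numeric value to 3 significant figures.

0.538

p² φ = −ħ² d²φ/dx²; ⟨p²⟩ = −ħ² ∫ φ*·φ'' dx / ∫|φ|² dx.
Differentiate x²·exp(−λ·x) with the product rule; every integrand then reduces to terms xʲ·e^(−2λx) on [0, ∞), with ∫₀^∞ xʲ·e^(−2λx) dx = j!/(2λ)^(j+1).
State is unnormalized: ∫|φ|² dx = 0.22701, and ∫φ*·(−ħ² φ'') dx = 0.12205, so ⟨p²⟩ = 0.12205 / 0.22701.
⟨p²⟩ = 0.53763.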